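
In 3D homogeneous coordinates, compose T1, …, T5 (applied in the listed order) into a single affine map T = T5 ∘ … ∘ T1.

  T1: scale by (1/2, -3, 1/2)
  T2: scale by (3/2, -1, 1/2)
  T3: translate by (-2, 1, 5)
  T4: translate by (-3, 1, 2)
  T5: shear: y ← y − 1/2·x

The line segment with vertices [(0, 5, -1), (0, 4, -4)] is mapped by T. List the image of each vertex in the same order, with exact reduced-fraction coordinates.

image vertices: (-5, 39/2, 27/4), (-5, 33/2, 6)

T1 scale by (1/2, -3, 1/2): (0, 5, -1) → (0, -15, -1/2); (0, 4, -4) → (0, -12, -2)
T2 scale by (3/2, -1, 1/2): (0, -15, -1/2) → (0, 15, -1/4); (0, -12, -2) → (0, 12, -1)
T3 translate by (-2, 1, 5): (0, 15, -1/4) → (-2, 16, 19/4); (0, 12, -1) → (-2, 13, 4)
T4 translate by (-3, 1, 2): (-2, 16, 19/4) → (-5, 17, 27/4); (-2, 13, 4) → (-5, 14, 6)
T5 shear: y ← y − 1/2·x: (-5, 17, 27/4) → (-5, 39/2, 27/4); (-5, 14, 6) → (-5, 33/2, 6)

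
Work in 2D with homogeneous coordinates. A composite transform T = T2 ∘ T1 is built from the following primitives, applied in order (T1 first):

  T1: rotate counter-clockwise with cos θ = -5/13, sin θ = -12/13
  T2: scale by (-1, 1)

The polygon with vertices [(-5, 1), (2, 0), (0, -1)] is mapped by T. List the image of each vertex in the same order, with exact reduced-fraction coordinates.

T1 rotate counter-clockwise with cos θ = -5/13, sin θ = -12/13: (-5, 1) → (37/13, 55/13); (2, 0) → (-10/13, -24/13); (0, -1) → (-12/13, 5/13)
T2 scale by (-1, 1): (37/13, 55/13) → (-37/13, 55/13); (-10/13, -24/13) → (10/13, -24/13); (-12/13, 5/13) → (12/13, 5/13)

image vertices: (-37/13, 55/13), (10/13, -24/13), (12/13, 5/13)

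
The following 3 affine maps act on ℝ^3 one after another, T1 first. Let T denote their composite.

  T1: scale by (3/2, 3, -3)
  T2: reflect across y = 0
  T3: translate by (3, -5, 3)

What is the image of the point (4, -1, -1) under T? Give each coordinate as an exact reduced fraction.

T(p) = (9, -2, 6)

T1 scale by (3/2, 3, -3): (4, -1, -1) → (6, -3, 3)
T2 reflect across y = 0: (6, -3, 3) → (6, 3, 3)
T3 translate by (3, -5, 3): (6, 3, 3) → (9, -2, 6)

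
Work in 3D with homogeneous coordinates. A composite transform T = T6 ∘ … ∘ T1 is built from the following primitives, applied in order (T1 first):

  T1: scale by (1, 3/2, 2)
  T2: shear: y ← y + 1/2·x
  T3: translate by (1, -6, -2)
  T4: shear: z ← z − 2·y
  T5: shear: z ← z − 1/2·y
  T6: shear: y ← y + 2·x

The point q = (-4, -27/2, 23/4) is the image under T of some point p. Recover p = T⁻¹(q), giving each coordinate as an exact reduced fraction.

p = (-5, 2, -3)

T1 = [1 0 0 0; 0 3/2 0 0; 0 0 2 0; 0 0 0 1]
T2·T1 = [1 0 0 0; 1/2 3/2 0 0; 0 0 2 0; 0 0 0 1]
T3·…·T1 = [1 0 0 1; 1/2 3/2 0 -6; 0 0 2 -2; 0 0 0 1]
T4·…·T1 = [1 0 0 1; 1/2 3/2 0 -6; -1 -3 2 10; 0 0 0 1]
T5·…·T1 = [1 0 0 1; 1/2 3/2 0 -6; -5/4 -15/4 2 13; 0 0 0 1]
T6·…·T1 = [1 0 0 1; 5/2 3/2 0 -4; -5/4 -15/4 2 13; 0 0 0 1]
det M = 3; M⁻¹ = [1 0 0 -1; -5/3 2/3 0 13/3; -5/2 5/4 1/2 1; 0 0 0 1]
M⁻¹ · (-4, -27/2, 23/4)ᵀ = (-5, 2, -3)ᵀ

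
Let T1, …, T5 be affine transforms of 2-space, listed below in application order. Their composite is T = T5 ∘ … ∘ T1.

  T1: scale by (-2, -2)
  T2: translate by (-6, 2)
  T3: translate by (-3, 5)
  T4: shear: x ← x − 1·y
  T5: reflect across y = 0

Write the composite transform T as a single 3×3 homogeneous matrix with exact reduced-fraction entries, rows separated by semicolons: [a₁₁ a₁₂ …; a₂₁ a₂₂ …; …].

T = [-2 2 -16; 0 2 -7; 0 0 1]

T1 = [-2 0 0; 0 -2 0; 0 0 1]
T2·T1 = [-2 0 -6; 0 -2 2; 0 0 1]
T3·…·T1 = [-2 0 -9; 0 -2 7; 0 0 1]
T4·…·T1 = [-2 2 -16; 0 -2 7; 0 0 1]
T5·…·T1 = [-2 2 -16; 0 2 -7; 0 0 1]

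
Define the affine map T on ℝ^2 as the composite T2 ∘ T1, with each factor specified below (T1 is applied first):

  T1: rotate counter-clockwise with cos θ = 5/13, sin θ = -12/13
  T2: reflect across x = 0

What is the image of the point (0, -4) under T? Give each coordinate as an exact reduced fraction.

T1 rotate counter-clockwise with cos θ = 5/13, sin θ = -12/13: (0, -4) → (-48/13, -20/13)
T2 reflect across x = 0: (-48/13, -20/13) → (48/13, -20/13)

T(p) = (48/13, -20/13)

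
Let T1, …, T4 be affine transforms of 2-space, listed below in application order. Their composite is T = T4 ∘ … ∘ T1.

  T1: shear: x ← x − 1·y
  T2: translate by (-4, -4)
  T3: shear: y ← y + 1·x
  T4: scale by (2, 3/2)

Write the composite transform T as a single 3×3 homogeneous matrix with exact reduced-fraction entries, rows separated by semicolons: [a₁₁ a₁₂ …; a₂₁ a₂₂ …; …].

T = [2 -2 -8; 3/2 0 -12; 0 0 1]

T1 = [1 -1 0; 0 1 0; 0 0 1]
T2·T1 = [1 -1 -4; 0 1 -4; 0 0 1]
T3·…·T1 = [1 -1 -4; 1 0 -8; 0 0 1]
T4·…·T1 = [2 -2 -8; 3/2 0 -12; 0 0 1]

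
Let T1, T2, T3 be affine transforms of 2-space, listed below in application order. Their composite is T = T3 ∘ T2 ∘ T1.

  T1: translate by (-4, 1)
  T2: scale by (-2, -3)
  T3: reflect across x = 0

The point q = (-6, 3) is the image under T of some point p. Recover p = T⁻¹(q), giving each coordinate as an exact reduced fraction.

p = (1, -2)

T1 = [1 0 -4; 0 1 1; 0 0 1]
T2·T1 = [-2 0 8; 0 -3 -3; 0 0 1]
T3·…·T1 = [2 0 -8; 0 -3 -3; 0 0 1]
det M = -6; M⁻¹ = [1/2 0 4; 0 -1/3 -1; 0 0 1]
M⁻¹ · (-6, 3)ᵀ = (1, -2)ᵀ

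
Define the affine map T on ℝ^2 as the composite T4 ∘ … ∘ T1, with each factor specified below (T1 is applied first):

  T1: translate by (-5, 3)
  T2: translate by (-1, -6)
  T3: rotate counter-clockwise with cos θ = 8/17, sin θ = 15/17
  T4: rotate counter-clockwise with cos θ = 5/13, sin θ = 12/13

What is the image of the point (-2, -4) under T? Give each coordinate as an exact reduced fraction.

T1 translate by (-5, 3): (-2, -4) → (-7, -1)
T2 translate by (-1, -6): (-7, -1) → (-8, -7)
T3 rotate counter-clockwise with cos θ = 8/17, sin θ = 15/17: (-8, -7) → (41/17, -176/17)
T4 rotate counter-clockwise with cos θ = 5/13, sin θ = 12/13: (41/17, -176/17) → (2317/221, -388/221)

T(p) = (2317/221, -388/221)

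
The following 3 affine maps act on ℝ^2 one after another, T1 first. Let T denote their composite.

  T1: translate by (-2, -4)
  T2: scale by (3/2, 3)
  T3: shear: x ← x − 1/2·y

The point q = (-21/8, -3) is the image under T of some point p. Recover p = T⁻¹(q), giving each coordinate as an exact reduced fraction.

T1 = [1 0 -2; 0 1 -4; 0 0 1]
T2·T1 = [3/2 0 -3; 0 3 -12; 0 0 1]
T3·…·T1 = [3/2 -3/2 3; 0 3 -12; 0 0 1]
det M = 9/2; M⁻¹ = [2/3 1/3 2; 0 1/3 4; 0 0 1]
M⁻¹ · (-21/8, -3)ᵀ = (-3/4, 3)ᵀ

p = (-3/4, 3)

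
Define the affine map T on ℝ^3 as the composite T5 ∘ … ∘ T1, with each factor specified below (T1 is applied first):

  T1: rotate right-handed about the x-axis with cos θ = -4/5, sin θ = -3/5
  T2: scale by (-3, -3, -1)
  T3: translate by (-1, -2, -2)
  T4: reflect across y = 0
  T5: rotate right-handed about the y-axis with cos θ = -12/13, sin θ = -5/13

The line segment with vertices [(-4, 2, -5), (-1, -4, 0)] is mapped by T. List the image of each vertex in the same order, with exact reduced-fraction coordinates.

T1 rotate right-handed about the x-axis with cos θ = -4/5, sin θ = -3/5: (-4, 2, -5) → (-4, -23/5, 14/5); (-1, -4, 0) → (-1, 16/5, 12/5)
T2 scale by (-3, -3, -1): (-4, -23/5, 14/5) → (12, 69/5, -14/5); (-1, 16/5, 12/5) → (3, -48/5, -12/5)
T3 translate by (-1, -2, -2): (12, 69/5, -14/5) → (11, 59/5, -24/5); (3, -48/5, -12/5) → (2, -58/5, -22/5)
T4 reflect across y = 0: (11, 59/5, -24/5) → (11, -59/5, -24/5); (2, -58/5, -22/5) → (2, 58/5, -22/5)
T5 rotate right-handed about the y-axis with cos θ = -12/13, sin θ = -5/13: (11, -59/5, -24/5) → (-108/13, -59/5, 563/65); (2, 58/5, -22/5) → (-2/13, 58/5, 314/65)

image vertices: (-108/13, -59/5, 563/65), (-2/13, 58/5, 314/65)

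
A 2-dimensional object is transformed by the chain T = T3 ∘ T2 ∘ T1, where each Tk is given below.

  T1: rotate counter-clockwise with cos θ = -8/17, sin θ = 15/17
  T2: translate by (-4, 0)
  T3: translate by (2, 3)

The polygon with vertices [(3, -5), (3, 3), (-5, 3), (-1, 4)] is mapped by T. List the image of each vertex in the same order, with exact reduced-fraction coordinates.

T1 rotate counter-clockwise with cos θ = -8/17, sin θ = 15/17: (3, -5) → (3, 5); (3, 3) → (-69/17, 21/17); (-5, 3) → (-5/17, -99/17); (-1, 4) → (-52/17, -47/17)
T2 translate by (-4, 0): (3, 5) → (-1, 5); (-69/17, 21/17) → (-137/17, 21/17); (-5/17, -99/17) → (-73/17, -99/17); (-52/17, -47/17) → (-120/17, -47/17)
T3 translate by (2, 3): (-1, 5) → (1, 8); (-137/17, 21/17) → (-103/17, 72/17); (-73/17, -99/17) → (-39/17, -48/17); (-120/17, -47/17) → (-86/17, 4/17)

image vertices: (1, 8), (-103/17, 72/17), (-39/17, -48/17), (-86/17, 4/17)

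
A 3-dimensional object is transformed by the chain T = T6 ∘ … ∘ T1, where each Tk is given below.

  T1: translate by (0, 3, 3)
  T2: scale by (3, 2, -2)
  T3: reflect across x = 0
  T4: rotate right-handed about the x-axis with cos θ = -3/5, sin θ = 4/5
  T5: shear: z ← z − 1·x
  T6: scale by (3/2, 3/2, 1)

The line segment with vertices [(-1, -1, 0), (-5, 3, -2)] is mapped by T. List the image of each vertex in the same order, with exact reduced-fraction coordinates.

image vertices: (9/2, 18/5, 19/5), (45/2, -42/5, -21/5)

T1 translate by (0, 3, 3): (-1, -1, 0) → (-1, 2, 3); (-5, 3, -2) → (-5, 6, 1)
T2 scale by (3, 2, -2): (-1, 2, 3) → (-3, 4, -6); (-5, 6, 1) → (-15, 12, -2)
T3 reflect across x = 0: (-3, 4, -6) → (3, 4, -6); (-15, 12, -2) → (15, 12, -2)
T4 rotate right-handed about the x-axis with cos θ = -3/5, sin θ = 4/5: (3, 4, -6) → (3, 12/5, 34/5); (15, 12, -2) → (15, -28/5, 54/5)
T5 shear: z ← z − 1·x: (3, 12/5, 34/5) → (3, 12/5, 19/5); (15, -28/5, 54/5) → (15, -28/5, -21/5)
T6 scale by (3/2, 3/2, 1): (3, 12/5, 19/5) → (9/2, 18/5, 19/5); (15, -28/5, -21/5) → (45/2, -42/5, -21/5)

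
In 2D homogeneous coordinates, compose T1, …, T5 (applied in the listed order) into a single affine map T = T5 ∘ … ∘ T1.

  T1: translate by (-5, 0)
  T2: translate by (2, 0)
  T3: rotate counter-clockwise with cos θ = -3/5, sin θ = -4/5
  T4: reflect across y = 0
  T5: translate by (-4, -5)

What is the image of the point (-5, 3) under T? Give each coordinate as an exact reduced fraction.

T1 translate by (-5, 0): (-5, 3) → (-10, 3)
T2 translate by (2, 0): (-10, 3) → (-8, 3)
T3 rotate counter-clockwise with cos θ = -3/5, sin θ = -4/5: (-8, 3) → (36/5, 23/5)
T4 reflect across y = 0: (36/5, 23/5) → (36/5, -23/5)
T5 translate by (-4, -5): (36/5, -23/5) → (16/5, -48/5)

T(p) = (16/5, -48/5)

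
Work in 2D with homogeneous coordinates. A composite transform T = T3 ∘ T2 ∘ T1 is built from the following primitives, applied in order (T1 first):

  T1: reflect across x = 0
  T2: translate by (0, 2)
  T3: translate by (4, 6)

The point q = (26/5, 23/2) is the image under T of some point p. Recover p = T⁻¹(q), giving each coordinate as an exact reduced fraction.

T1 = [-1 0 0; 0 1 0; 0 0 1]
T2·T1 = [-1 0 0; 0 1 2; 0 0 1]
T3·…·T1 = [-1 0 4; 0 1 8; 0 0 1]
det M = -1; M⁻¹ = [-1 0 4; 0 1 -8; 0 0 1]
M⁻¹ · (26/5, 23/2)ᵀ = (-6/5, 7/2)ᵀ

p = (-6/5, 7/2)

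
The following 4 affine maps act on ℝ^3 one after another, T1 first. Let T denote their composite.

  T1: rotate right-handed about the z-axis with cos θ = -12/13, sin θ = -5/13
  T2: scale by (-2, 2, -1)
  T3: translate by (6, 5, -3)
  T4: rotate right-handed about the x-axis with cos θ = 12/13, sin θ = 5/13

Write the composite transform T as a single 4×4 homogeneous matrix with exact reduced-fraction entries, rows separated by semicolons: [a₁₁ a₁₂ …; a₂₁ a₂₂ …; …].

T1 = [-12/13 5/13 0 0; -5/13 -12/13 0 0; 0 0 1 0; 0 0 0 1]
T2·T1 = [24/13 -10/13 0 0; -10/13 -24/13 0 0; 0 0 -1 0; 0 0 0 1]
T3·…·T1 = [24/13 -10/13 0 6; -10/13 -24/13 0 5; 0 0 -1 -3; 0 0 0 1]
T4·…·T1 = [24/13 -10/13 0 6; -120/169 -288/169 5/13 75/13; -50/169 -120/169 -12/13 -11/13; 0 0 0 1]

T = [24/13 -10/13 0 6; -120/169 -288/169 5/13 75/13; -50/169 -120/169 -12/13 -11/13; 0 0 0 1]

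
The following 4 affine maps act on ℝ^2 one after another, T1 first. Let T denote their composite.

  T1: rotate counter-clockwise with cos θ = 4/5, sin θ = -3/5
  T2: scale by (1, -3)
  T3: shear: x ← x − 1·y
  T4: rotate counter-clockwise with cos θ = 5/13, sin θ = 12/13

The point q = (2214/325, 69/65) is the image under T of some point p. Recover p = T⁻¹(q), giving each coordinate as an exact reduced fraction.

T1 = [4/5 3/5 0; -3/5 4/5 0; 0 0 1]
T2·T1 = [4/5 3/5 0; 9/5 -12/5 0; 0 0 1]
T3·…·T1 = [-1 3 0; 9/5 -12/5 0; 0 0 1]
T4·…·T1 = [-133/65 219/65 0; -3/13 24/13 0; 0 0 1]
det M = -3; M⁻¹ = [-8/13 73/65 0; -1/13 133/195 0; 0 0 1]
M⁻¹ · (2214/325, 69/65)ᵀ = (-3, 1/5)ᵀ

p = (-3, 1/5)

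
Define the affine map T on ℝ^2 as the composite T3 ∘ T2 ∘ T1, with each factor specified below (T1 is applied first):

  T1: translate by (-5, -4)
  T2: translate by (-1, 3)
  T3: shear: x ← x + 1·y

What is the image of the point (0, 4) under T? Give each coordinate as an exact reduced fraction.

T(p) = (-3, 3)

T1 translate by (-5, -4): (0, 4) → (-5, 0)
T2 translate by (-1, 3): (-5, 0) → (-6, 3)
T3 shear: x ← x + 1·y: (-6, 3) → (-3, 3)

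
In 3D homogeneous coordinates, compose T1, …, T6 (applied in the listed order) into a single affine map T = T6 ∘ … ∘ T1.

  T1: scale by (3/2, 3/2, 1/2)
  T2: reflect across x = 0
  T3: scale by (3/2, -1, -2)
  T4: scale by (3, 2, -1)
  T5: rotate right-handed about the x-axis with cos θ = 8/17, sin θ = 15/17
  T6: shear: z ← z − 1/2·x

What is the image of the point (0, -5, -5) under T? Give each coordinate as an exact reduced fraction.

T1 scale by (3/2, 3/2, 1/2): (0, -5, -5) → (0, -15/2, -5/2)
T2 reflect across x = 0: (0, -15/2, -5/2) → (0, -15/2, -5/2)
T3 scale by (3/2, -1, -2): (0, -15/2, -5/2) → (0, 15/2, 5)
T4 scale by (3, 2, -1): (0, 15/2, 5) → (0, 15, -5)
T5 rotate right-handed about the x-axis with cos θ = 8/17, sin θ = 15/17: (0, 15, -5) → (0, 195/17, 185/17)
T6 shear: z ← z − 1/2·x: (0, 195/17, 185/17) → (0, 195/17, 185/17)

T(p) = (0, 195/17, 185/17)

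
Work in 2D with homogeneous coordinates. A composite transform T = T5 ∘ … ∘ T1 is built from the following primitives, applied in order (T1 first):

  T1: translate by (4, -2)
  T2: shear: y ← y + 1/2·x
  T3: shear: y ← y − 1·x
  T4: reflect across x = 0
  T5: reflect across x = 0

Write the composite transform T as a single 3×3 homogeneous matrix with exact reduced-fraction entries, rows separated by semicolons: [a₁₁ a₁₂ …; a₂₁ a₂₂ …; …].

T1 = [1 0 4; 0 1 -2; 0 0 1]
T2·T1 = [1 0 4; 1/2 1 0; 0 0 1]
T3·…·T1 = [1 0 4; -1/2 1 -4; 0 0 1]
T4·…·T1 = [-1 0 -4; -1/2 1 -4; 0 0 1]
T5·…·T1 = [1 0 4; -1/2 1 -4; 0 0 1]

T = [1 0 4; -1/2 1 -4; 0 0 1]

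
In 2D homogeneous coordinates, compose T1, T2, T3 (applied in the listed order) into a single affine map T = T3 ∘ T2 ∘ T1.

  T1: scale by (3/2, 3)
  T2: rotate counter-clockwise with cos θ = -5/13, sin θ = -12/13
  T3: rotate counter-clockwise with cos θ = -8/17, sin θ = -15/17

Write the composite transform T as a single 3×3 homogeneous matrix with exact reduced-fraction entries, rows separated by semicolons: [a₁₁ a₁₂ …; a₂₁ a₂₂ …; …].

T1 = [3/2 0 0; 0 3 0; 0 0 1]
T2·T1 = [-15/26 36/13 0; -18/13 -15/13 0; 0 0 1]
T3·…·T1 = [-210/221 -513/221 0; 513/442 -420/221 0; 0 0 1]

T = [-210/221 -513/221 0; 513/442 -420/221 0; 0 0 1]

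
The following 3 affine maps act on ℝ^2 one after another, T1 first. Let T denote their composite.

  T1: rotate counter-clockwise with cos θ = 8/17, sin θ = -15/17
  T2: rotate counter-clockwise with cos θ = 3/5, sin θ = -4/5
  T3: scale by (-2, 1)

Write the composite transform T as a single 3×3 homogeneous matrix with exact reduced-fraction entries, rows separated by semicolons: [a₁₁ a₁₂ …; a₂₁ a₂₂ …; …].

T1 = [8/17 15/17 0; -15/17 8/17 0; 0 0 1]
T2·T1 = [-36/85 77/85 0; -77/85 -36/85 0; 0 0 1]
T3·…·T1 = [72/85 -154/85 0; -77/85 -36/85 0; 0 0 1]

T = [72/85 -154/85 0; -77/85 -36/85 0; 0 0 1]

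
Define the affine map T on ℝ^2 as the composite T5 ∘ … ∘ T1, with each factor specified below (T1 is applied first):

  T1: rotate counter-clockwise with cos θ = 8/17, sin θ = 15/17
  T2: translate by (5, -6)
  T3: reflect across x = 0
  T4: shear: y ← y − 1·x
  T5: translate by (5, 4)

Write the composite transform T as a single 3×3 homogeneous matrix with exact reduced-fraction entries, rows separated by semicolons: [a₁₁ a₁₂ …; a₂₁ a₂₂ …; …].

T1 = [8/17 -15/17 0; 15/17 8/17 0; 0 0 1]
T2·T1 = [8/17 -15/17 5; 15/17 8/17 -6; 0 0 1]
T3·…·T1 = [-8/17 15/17 -5; 15/17 8/17 -6; 0 0 1]
T4·…·T1 = [-8/17 15/17 -5; 23/17 -7/17 -1; 0 0 1]
T5·…·T1 = [-8/17 15/17 0; 23/17 -7/17 3; 0 0 1]

T = [-8/17 15/17 0; 23/17 -7/17 3; 0 0 1]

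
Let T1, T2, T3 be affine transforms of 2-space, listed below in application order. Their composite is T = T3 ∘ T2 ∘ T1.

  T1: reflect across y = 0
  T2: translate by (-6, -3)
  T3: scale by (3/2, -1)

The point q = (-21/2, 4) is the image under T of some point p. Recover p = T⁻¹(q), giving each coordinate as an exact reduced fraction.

p = (-1, 1)

T1 = [1 0 0; 0 -1 0; 0 0 1]
T2·T1 = [1 0 -6; 0 -1 -3; 0 0 1]
T3·…·T1 = [3/2 0 -9; 0 1 3; 0 0 1]
det M = 3/2; M⁻¹ = [2/3 0 6; 0 1 -3; 0 0 1]
M⁻¹ · (-21/2, 4)ᵀ = (-1, 1)ᵀ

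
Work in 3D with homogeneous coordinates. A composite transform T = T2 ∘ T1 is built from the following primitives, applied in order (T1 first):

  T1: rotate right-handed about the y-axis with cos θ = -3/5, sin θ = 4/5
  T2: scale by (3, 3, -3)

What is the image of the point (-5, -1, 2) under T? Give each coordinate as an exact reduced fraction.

T(p) = (69/5, -3, -42/5)

T1 rotate right-handed about the y-axis with cos θ = -3/5, sin θ = 4/5: (-5, -1, 2) → (23/5, -1, 14/5)
T2 scale by (3, 3, -3): (23/5, -1, 14/5) → (69/5, -3, -42/5)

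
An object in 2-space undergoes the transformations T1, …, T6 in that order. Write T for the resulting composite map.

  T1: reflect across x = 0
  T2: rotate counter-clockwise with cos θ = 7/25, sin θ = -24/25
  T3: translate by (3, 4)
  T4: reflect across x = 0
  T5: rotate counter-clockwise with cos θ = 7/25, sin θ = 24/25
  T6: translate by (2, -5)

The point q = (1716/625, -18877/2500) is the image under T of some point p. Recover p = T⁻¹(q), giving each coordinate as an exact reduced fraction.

T1 = [-1 0 0; 0 1 0; 0 0 1]
T2·T1 = [-7/25 24/25 0; 24/25 7/25 0; 0 0 1]
T3·…·T1 = [-7/25 24/25 3; 24/25 7/25 4; 0 0 1]
T4·…·T1 = [7/25 -24/25 -3; 24/25 7/25 4; 0 0 1]
T5·…·T1 = [-527/625 -336/625 -117/25; 336/625 -527/625 -44/25; 0 0 1]
T6·…·T1 = [-527/625 -336/625 -67/25; 336/625 -527/625 -169/25; 0 0 1]
det M = 1; M⁻¹ = [-527/625 336/625 859/625; -336/625 -527/625 -4463/625; 0 0 1]
M⁻¹ · (1716/625, -18877/2500)ᵀ = (-5, -9/4)ᵀ

p = (-5, -9/4)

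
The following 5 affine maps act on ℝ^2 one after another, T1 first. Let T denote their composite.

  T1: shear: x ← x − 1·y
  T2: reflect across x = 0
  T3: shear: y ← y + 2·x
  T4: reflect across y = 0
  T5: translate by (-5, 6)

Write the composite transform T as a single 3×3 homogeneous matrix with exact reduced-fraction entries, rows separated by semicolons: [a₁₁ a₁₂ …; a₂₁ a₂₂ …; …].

T = [-1 1 -5; 2 -3 6; 0 0 1]

T1 = [1 -1 0; 0 1 0; 0 0 1]
T2·T1 = [-1 1 0; 0 1 0; 0 0 1]
T3·…·T1 = [-1 1 0; -2 3 0; 0 0 1]
T4·…·T1 = [-1 1 0; 2 -3 0; 0 0 1]
T5·…·T1 = [-1 1 -5; 2 -3 6; 0 0 1]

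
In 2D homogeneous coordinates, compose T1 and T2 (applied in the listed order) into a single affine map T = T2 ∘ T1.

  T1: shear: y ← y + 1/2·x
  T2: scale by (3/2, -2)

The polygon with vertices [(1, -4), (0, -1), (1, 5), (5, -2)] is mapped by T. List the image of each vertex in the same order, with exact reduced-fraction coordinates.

image vertices: (3/2, 7), (0, 2), (3/2, -11), (15/2, -1)

T1 shear: y ← y + 1/2·x: (1, -4) → (1, -7/2); (0, -1) → (0, -1); (1, 5) → (1, 11/2); (5, -2) → (5, 1/2)
T2 scale by (3/2, -2): (1, -7/2) → (3/2, 7); (0, -1) → (0, 2); (1, 11/2) → (3/2, -11); (5, 1/2) → (15/2, -1)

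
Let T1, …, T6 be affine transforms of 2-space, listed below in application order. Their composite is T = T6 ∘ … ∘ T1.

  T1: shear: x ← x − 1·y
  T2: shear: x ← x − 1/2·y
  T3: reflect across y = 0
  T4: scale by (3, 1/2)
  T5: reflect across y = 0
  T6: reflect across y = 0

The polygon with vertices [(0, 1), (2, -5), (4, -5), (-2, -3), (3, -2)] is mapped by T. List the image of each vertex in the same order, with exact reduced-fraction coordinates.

image vertices: (-9/2, -1/2), (57/2, 5/2), (69/2, 5/2), (15/2, 3/2), (18, 1)

T1 shear: x ← x − 1·y: (0, 1) → (-1, 1); (2, -5) → (7, -5); (4, -5) → (9, -5); (-2, -3) → (1, -3); (3, -2) → (5, -2)
T2 shear: x ← x − 1/2·y: (-1, 1) → (-3/2, 1); (7, -5) → (19/2, -5); (9, -5) → (23/2, -5); (1, -3) → (5/2, -3); (5, -2) → (6, -2)
T3 reflect across y = 0: (-3/2, 1) → (-3/2, -1); (19/2, -5) → (19/2, 5); (23/2, -5) → (23/2, 5); (5/2, -3) → (5/2, 3); (6, -2) → (6, 2)
T4 scale by (3, 1/2): (-3/2, -1) → (-9/2, -1/2); (19/2, 5) → (57/2, 5/2); (23/2, 5) → (69/2, 5/2); (5/2, 3) → (15/2, 3/2); (6, 2) → (18, 1)
T5 reflect across y = 0: (-9/2, -1/2) → (-9/2, 1/2); (57/2, 5/2) → (57/2, -5/2); (69/2, 5/2) → (69/2, -5/2); (15/2, 3/2) → (15/2, -3/2); (18, 1) → (18, -1)
T6 reflect across y = 0: (-9/2, 1/2) → (-9/2, -1/2); (57/2, -5/2) → (57/2, 5/2); (69/2, -5/2) → (69/2, 5/2); (15/2, -3/2) → (15/2, 3/2); (18, -1) → (18, 1)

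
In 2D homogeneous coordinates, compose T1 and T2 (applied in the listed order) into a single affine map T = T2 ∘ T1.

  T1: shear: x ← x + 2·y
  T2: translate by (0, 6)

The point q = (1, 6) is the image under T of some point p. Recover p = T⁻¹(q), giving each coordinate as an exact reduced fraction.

T1 = [1 2 0; 0 1 0; 0 0 1]
T2·T1 = [1 2 0; 0 1 6; 0 0 1]
det M = 1; M⁻¹ = [1 -2 12; 0 1 -6; 0 0 1]
M⁻¹ · (1, 6)ᵀ = (1, 0)ᵀ

p = (1, 0)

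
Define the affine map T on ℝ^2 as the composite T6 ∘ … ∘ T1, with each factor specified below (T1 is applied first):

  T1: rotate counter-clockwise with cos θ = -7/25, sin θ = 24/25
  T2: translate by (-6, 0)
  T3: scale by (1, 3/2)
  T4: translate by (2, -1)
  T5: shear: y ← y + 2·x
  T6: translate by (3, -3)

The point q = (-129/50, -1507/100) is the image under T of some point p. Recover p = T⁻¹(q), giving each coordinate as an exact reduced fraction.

T1 = [-7/25 -24/25 0; 24/25 -7/25 0; 0 0 1]
T2·T1 = [-7/25 -24/25 -6; 24/25 -7/25 0; 0 0 1]
T3·…·T1 = [-7/25 -24/25 -6; 36/25 -21/50 0; 0 0 1]
T4·…·T1 = [-7/25 -24/25 -4; 36/25 -21/50 -1; 0 0 1]
T5·…·T1 = [-7/25 -24/25 -4; 22/25 -117/50 -9; 0 0 1]
T6·…·T1 = [-7/25 -24/25 -1; 22/25 -117/50 -12; 0 0 1]
det M = 3/2; M⁻¹ = [-39/25 16/25 153/25; -44/75 -14/75 -212/75; 0 0 1]
M⁻¹ · (-129/50, -1507/100)ᵀ = (1/2, 3/2)ᵀ

p = (1/2, 3/2)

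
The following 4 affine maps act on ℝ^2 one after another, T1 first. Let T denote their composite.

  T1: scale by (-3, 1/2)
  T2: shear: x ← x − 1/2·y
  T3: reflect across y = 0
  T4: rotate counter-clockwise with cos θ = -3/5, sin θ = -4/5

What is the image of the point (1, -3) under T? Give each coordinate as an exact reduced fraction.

T(p) = (51/20, 9/10)

T1 scale by (-3, 1/2): (1, -3) → (-3, -3/2)
T2 shear: x ← x − 1/2·y: (-3, -3/2) → (-9/4, -3/2)
T3 reflect across y = 0: (-9/4, -3/2) → (-9/4, 3/2)
T4 rotate counter-clockwise with cos θ = -3/5, sin θ = -4/5: (-9/4, 3/2) → (51/20, 9/10)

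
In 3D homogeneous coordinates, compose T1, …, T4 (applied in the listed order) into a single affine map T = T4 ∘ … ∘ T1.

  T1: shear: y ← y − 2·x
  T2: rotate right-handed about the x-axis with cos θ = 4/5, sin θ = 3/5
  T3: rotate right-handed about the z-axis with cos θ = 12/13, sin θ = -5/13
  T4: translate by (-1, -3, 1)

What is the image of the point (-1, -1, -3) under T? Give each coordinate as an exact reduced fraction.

T(p) = (-12/13, -14/65, -4/5)

T1 shear: y ← y − 2·x: (-1, -1, -3) → (-1, 1, -3)
T2 rotate right-handed about the x-axis with cos θ = 4/5, sin θ = 3/5: (-1, 1, -3) → (-1, 13/5, -9/5)
T3 rotate right-handed about the z-axis with cos θ = 12/13, sin θ = -5/13: (-1, 13/5, -9/5) → (1/13, 181/65, -9/5)
T4 translate by (-1, -3, 1): (1/13, 181/65, -9/5) → (-12/13, -14/65, -4/5)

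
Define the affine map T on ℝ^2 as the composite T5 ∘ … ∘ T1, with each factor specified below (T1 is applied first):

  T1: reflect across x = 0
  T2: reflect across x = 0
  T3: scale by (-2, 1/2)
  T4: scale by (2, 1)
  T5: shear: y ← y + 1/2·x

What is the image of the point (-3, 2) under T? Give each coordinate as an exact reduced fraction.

T1 reflect across x = 0: (-3, 2) → (3, 2)
T2 reflect across x = 0: (3, 2) → (-3, 2)
T3 scale by (-2, 1/2): (-3, 2) → (6, 1)
T4 scale by (2, 1): (6, 1) → (12, 1)
T5 shear: y ← y + 1/2·x: (12, 1) → (12, 7)

T(p) = (12, 7)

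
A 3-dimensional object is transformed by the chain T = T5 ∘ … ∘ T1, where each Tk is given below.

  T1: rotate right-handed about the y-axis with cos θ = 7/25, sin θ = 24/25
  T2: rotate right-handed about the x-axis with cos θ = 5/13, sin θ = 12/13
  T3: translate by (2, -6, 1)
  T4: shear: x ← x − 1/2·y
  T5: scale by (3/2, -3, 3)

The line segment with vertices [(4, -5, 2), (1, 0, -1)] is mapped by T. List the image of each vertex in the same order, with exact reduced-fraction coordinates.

image vertices: (14601/1300, 4773/325, -951/65), (1827/325, 4734/325, 102/65)

T1 rotate right-handed about the y-axis with cos θ = 7/25, sin θ = 24/25: (4, -5, 2) → (76/25, -5, -82/25); (1, 0, -1) → (-17/25, 0, -31/25)
T2 rotate right-handed about the x-axis with cos θ = 5/13, sin θ = 12/13: (76/25, -5, -82/25) → (76/25, 359/325, -382/65); (-17/25, 0, -31/25) → (-17/25, 372/325, -31/65)
T3 translate by (2, -6, 1): (76/25, 359/325, -382/65) → (126/25, -1591/325, -317/65); (-17/25, 372/325, -31/65) → (33/25, -1578/325, 34/65)
T4 shear: x ← x − 1/2·y: (126/25, -1591/325, -317/65) → (4867/650, -1591/325, -317/65); (33/25, -1578/325, 34/65) → (1218/325, -1578/325, 34/65)
T5 scale by (3/2, -3, 3): (4867/650, -1591/325, -317/65) → (14601/1300, 4773/325, -951/65); (1218/325, -1578/325, 34/65) → (1827/325, 4734/325, 102/65)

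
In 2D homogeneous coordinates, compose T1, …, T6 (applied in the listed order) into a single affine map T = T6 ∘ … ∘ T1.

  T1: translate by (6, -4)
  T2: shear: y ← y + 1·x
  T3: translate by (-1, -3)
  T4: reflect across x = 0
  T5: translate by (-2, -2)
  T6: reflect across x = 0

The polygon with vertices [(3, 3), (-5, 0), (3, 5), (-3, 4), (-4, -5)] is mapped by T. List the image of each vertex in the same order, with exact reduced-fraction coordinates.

image vertices: (10, 3), (2, -8), (10, 5), (4, -2), (3, -12)

T1 translate by (6, -4): (3, 3) → (9, -1); (-5, 0) → (1, -4); (3, 5) → (9, 1); (-3, 4) → (3, 0); (-4, -5) → (2, -9)
T2 shear: y ← y + 1·x: (9, -1) → (9, 8); (1, -4) → (1, -3); (9, 1) → (9, 10); (3, 0) → (3, 3); (2, -9) → (2, -7)
T3 translate by (-1, -3): (9, 8) → (8, 5); (1, -3) → (0, -6); (9, 10) → (8, 7); (3, 3) → (2, 0); (2, -7) → (1, -10)
T4 reflect across x = 0: (8, 5) → (-8, 5); (0, -6) → (0, -6); (8, 7) → (-8, 7); (2, 0) → (-2, 0); (1, -10) → (-1, -10)
T5 translate by (-2, -2): (-8, 5) → (-10, 3); (0, -6) → (-2, -8); (-8, 7) → (-10, 5); (-2, 0) → (-4, -2); (-1, -10) → (-3, -12)
T6 reflect across x = 0: (-10, 3) → (10, 3); (-2, -8) → (2, -8); (-10, 5) → (10, 5); (-4, -2) → (4, -2); (-3, -12) → (3, -12)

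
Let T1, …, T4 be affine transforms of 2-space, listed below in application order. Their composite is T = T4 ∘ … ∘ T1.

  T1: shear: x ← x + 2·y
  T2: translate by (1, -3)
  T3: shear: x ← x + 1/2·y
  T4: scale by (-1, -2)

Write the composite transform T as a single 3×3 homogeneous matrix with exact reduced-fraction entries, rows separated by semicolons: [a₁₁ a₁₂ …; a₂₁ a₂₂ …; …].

T1 = [1 2 0; 0 1 0; 0 0 1]
T2·T1 = [1 2 1; 0 1 -3; 0 0 1]
T3·…·T1 = [1 5/2 -1/2; 0 1 -3; 0 0 1]
T4·…·T1 = [-1 -5/2 1/2; 0 -2 6; 0 0 1]

T = [-1 -5/2 1/2; 0 -2 6; 0 0 1]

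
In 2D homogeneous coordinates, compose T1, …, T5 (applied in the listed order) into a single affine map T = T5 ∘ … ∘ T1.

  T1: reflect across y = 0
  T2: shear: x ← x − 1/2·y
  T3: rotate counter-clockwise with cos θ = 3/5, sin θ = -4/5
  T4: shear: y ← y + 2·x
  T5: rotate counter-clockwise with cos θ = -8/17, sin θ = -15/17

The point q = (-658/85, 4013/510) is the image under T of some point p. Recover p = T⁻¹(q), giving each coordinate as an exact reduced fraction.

p = (-4/3, 5)

T1 = [1 0 0; 0 -1 0; 0 0 1]
T2·T1 = [1 1/2 0; 0 -1 0; 0 0 1]
T3·…·T1 = [3/5 -1/2 0; -4/5 -1 0; 0 0 1]
T4·…·T1 = [3/5 -1/2 0; 2/5 -2 0; 0 0 1]
T5·…·T1 = [6/85 -26/17 0; -61/85 47/34 0; 0 0 1]
det M = -1; M⁻¹ = [-47/34 -26/17 0; -61/85 -6/85 0; 0 0 1]
M⁻¹ · (-658/85, 4013/510)ᵀ = (-4/3, 5)ᵀ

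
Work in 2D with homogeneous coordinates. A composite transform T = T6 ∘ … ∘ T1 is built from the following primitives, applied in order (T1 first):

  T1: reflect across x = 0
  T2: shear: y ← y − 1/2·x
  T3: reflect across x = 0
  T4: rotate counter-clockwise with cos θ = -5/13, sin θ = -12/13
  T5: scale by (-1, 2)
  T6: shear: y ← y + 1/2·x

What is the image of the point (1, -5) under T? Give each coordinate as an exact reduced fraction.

T1 reflect across x = 0: (1, -5) → (-1, -5)
T2 shear: y ← y − 1/2·x: (-1, -5) → (-1, -9/2)
T3 reflect across x = 0: (-1, -9/2) → (1, -9/2)
T4 rotate counter-clockwise with cos θ = -5/13, sin θ = -12/13: (1, -9/2) → (-59/13, 21/26)
T5 scale by (-1, 2): (-59/13, 21/26) → (59/13, 21/13)
T6 shear: y ← y + 1/2·x: (59/13, 21/13) → (59/13, 101/26)

T(p) = (59/13, 101/26)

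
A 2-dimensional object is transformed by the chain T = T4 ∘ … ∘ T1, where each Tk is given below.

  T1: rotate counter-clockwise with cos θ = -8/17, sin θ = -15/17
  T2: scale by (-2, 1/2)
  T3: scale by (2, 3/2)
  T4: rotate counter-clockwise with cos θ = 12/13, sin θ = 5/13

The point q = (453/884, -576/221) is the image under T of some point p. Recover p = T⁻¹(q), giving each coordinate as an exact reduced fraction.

p = (3, 7/4)

T1 = [-8/17 15/17 0; -15/17 -8/17 0; 0 0 1]
T2·T1 = [16/17 -30/17 0; -15/34 -4/17 0; 0 0 1]
T3·…·T1 = [32/17 -60/17 0; -45/68 -6/17 0; 0 0 1]
T4·…·T1 = [1761/884 -690/221 0; 25/221 -372/221 0; 0 0 1]
det M = -3; M⁻¹ = [124/221 -230/221 0; 25/663 -587/884 0; 0 0 1]
M⁻¹ · (453/884, -576/221)ᵀ = (3, 7/4)ᵀ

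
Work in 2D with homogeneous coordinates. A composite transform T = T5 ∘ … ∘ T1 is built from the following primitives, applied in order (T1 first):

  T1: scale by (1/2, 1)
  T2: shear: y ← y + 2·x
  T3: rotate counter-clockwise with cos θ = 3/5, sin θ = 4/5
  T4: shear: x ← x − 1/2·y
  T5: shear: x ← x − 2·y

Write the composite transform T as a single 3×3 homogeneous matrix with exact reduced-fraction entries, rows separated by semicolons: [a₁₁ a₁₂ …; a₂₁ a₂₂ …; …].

T = [-3 -23/10 0; 1 3/5 0; 0 0 1]

T1 = [1/2 0 0; 0 1 0; 0 0 1]
T2·T1 = [1/2 0 0; 1 1 0; 0 0 1]
T3·…·T1 = [-1/2 -4/5 0; 1 3/5 0; 0 0 1]
T4·…·T1 = [-1 -11/10 0; 1 3/5 0; 0 0 1]
T5·…·T1 = [-3 -23/10 0; 1 3/5 0; 0 0 1]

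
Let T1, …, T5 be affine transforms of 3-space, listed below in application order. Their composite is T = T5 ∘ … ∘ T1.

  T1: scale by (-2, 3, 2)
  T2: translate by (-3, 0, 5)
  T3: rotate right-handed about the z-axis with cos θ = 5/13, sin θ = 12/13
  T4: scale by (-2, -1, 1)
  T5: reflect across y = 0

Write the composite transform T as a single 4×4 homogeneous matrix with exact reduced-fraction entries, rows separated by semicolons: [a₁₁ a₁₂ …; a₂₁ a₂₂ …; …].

T1 = [-2 0 0 0; 0 3 0 0; 0 0 2 0; 0 0 0 1]
T2·T1 = [-2 0 0 -3; 0 3 0 0; 0 0 2 5; 0 0 0 1]
T3·…·T1 = [-10/13 -36/13 0 -15/13; -24/13 15/13 0 -36/13; 0 0 2 5; 0 0 0 1]
T4·…·T1 = [20/13 72/13 0 30/13; 24/13 -15/13 0 36/13; 0 0 2 5; 0 0 0 1]
T5·…·T1 = [20/13 72/13 0 30/13; -24/13 15/13 0 -36/13; 0 0 2 5; 0 0 0 1]

T = [20/13 72/13 0 30/13; -24/13 15/13 0 -36/13; 0 0 2 5; 0 0 0 1]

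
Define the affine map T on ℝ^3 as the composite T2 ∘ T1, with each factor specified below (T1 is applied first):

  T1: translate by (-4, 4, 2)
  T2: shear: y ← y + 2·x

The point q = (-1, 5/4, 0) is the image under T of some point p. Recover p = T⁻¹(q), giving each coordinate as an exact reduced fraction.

T1 = [1 0 0 -4; 0 1 0 4; 0 0 1 2; 0 0 0 1]
T2·T1 = [1 0 0 -4; 2 1 0 -4; 0 0 1 2; 0 0 0 1]
det M = 1; M⁻¹ = [1 0 0 4; -2 1 0 -4; 0 0 1 -2; 0 0 0 1]
M⁻¹ · (-1, 5/4, 0)ᵀ = (3, -3/4, -2)ᵀ

p = (3, -3/4, -2)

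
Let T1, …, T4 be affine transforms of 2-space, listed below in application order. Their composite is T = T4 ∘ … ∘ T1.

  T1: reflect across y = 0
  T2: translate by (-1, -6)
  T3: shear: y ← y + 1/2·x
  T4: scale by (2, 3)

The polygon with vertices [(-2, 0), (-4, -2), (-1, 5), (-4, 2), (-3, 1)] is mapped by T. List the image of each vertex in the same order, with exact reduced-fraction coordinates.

T1 reflect across y = 0: (-2, 0) → (-2, 0); (-4, -2) → (-4, 2); (-1, 5) → (-1, -5); (-4, 2) → (-4, -2); (-3, 1) → (-3, -1)
T2 translate by (-1, -6): (-2, 0) → (-3, -6); (-4, 2) → (-5, -4); (-1, -5) → (-2, -11); (-4, -2) → (-5, -8); (-3, -1) → (-4, -7)
T3 shear: y ← y + 1/2·x: (-3, -6) → (-3, -15/2); (-5, -4) → (-5, -13/2); (-2, -11) → (-2, -12); (-5, -8) → (-5, -21/2); (-4, -7) → (-4, -9)
T4 scale by (2, 3): (-3, -15/2) → (-6, -45/2); (-5, -13/2) → (-10, -39/2); (-2, -12) → (-4, -36); (-5, -21/2) → (-10, -63/2); (-4, -9) → (-8, -27)

image vertices: (-6, -45/2), (-10, -39/2), (-4, -36), (-10, -63/2), (-8, -27)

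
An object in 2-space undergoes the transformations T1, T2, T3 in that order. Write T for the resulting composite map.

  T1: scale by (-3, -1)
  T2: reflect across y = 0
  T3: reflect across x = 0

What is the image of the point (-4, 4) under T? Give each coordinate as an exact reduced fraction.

T(p) = (-12, 4)

T1 scale by (-3, -1): (-4, 4) → (12, -4)
T2 reflect across y = 0: (12, -4) → (12, 4)
T3 reflect across x = 0: (12, 4) → (-12, 4)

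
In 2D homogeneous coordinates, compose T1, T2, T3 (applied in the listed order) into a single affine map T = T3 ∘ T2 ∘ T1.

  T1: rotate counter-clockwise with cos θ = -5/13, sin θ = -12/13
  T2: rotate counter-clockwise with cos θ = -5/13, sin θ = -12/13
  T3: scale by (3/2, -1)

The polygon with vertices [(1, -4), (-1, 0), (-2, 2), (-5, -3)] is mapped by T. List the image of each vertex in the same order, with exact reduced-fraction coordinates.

T1 rotate counter-clockwise with cos θ = -5/13, sin θ = -12/13: (1, -4) → (-53/13, 8/13); (-1, 0) → (5/13, 12/13); (-2, 2) → (34/13, 14/13); (-5, -3) → (-11/13, 75/13)
T2 rotate counter-clockwise with cos θ = -5/13, sin θ = -12/13: (-53/13, 8/13) → (361/169, 596/169); (5/13, 12/13) → (119/169, -120/169); (34/13, 14/13) → (-2/169, -478/169); (-11/13, 75/13) → (955/169, -243/169)
T3 scale by (3/2, -1): (361/169, 596/169) → (1083/338, -596/169); (119/169, -120/169) → (357/338, 120/169); (-2/169, -478/169) → (-3/169, 478/169); (955/169, -243/169) → (2865/338, 243/169)

image vertices: (1083/338, -596/169), (357/338, 120/169), (-3/169, 478/169), (2865/338, 243/169)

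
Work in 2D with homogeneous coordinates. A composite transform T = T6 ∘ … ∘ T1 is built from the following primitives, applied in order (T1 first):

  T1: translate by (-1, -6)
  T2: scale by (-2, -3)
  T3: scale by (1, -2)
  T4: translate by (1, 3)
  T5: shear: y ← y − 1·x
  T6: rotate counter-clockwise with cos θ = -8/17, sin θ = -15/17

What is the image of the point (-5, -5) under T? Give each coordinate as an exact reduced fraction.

T1 translate by (-1, -6): (-5, -5) → (-6, -11)
T2 scale by (-2, -3): (-6, -11) → (12, 33)
T3 scale by (1, -2): (12, 33) → (12, -66)
T4 translate by (1, 3): (12, -66) → (13, -63)
T5 shear: y ← y − 1·x: (13, -63) → (13, -76)
T6 rotate counter-clockwise with cos θ = -8/17, sin θ = -15/17: (13, -76) → (-1244/17, 413/17)

T(p) = (-1244/17, 413/17)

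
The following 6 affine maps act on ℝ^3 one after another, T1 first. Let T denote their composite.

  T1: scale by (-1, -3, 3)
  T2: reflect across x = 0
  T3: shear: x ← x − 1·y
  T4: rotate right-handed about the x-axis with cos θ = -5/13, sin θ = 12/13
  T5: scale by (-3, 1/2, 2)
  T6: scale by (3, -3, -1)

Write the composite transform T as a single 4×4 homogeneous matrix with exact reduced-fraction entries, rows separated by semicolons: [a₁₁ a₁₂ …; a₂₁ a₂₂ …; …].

T = [-9 -27 0 0; 0 -45/26 54/13 0; 0 72/13 30/13 0; 0 0 0 1]

T1 = [-1 0 0 0; 0 -3 0 0; 0 0 3 0; 0 0 0 1]
T2·T1 = [1 0 0 0; 0 -3 0 0; 0 0 3 0; 0 0 0 1]
T3·…·T1 = [1 3 0 0; 0 -3 0 0; 0 0 3 0; 0 0 0 1]
T4·…·T1 = [1 3 0 0; 0 15/13 -36/13 0; 0 -36/13 -15/13 0; 0 0 0 1]
T5·…·T1 = [-3 -9 0 0; 0 15/26 -18/13 0; 0 -72/13 -30/13 0; 0 0 0 1]
T6·…·T1 = [-9 -27 0 0; 0 -45/26 54/13 0; 0 72/13 30/13 0; 0 0 0 1]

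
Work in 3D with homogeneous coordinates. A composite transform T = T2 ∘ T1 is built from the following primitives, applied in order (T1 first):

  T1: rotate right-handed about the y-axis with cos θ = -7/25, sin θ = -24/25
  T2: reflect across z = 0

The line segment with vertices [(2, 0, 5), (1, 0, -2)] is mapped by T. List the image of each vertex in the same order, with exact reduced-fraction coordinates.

image vertices: (-134/25, 0, -13/25), (41/25, 0, -38/25)

T1 rotate right-handed about the y-axis with cos θ = -7/25, sin θ = -24/25: (2, 0, 5) → (-134/25, 0, 13/25); (1, 0, -2) → (41/25, 0, 38/25)
T2 reflect across z = 0: (-134/25, 0, 13/25) → (-134/25, 0, -13/25); (41/25, 0, 38/25) → (41/25, 0, -38/25)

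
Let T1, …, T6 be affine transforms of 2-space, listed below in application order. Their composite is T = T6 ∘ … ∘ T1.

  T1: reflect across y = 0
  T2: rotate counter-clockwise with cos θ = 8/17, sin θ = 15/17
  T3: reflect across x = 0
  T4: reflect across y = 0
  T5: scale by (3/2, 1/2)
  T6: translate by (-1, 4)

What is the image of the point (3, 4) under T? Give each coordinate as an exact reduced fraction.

T1 reflect across y = 0: (3, 4) → (3, -4)
T2 rotate counter-clockwise with cos θ = 8/17, sin θ = 15/17: (3, -4) → (84/17, 13/17)
T3 reflect across x = 0: (84/17, 13/17) → (-84/17, 13/17)
T4 reflect across y = 0: (-84/17, 13/17) → (-84/17, -13/17)
T5 scale by (3/2, 1/2): (-84/17, -13/17) → (-126/17, -13/34)
T6 translate by (-1, 4): (-126/17, -13/34) → (-143/17, 123/34)

T(p) = (-143/17, 123/34)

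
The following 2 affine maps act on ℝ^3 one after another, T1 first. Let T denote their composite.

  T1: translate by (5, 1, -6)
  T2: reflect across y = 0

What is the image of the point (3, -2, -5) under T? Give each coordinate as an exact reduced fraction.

T1 translate by (5, 1, -6): (3, -2, -5) → (8, -1, -11)
T2 reflect across y = 0: (8, -1, -11) → (8, 1, -11)

T(p) = (8, 1, -11)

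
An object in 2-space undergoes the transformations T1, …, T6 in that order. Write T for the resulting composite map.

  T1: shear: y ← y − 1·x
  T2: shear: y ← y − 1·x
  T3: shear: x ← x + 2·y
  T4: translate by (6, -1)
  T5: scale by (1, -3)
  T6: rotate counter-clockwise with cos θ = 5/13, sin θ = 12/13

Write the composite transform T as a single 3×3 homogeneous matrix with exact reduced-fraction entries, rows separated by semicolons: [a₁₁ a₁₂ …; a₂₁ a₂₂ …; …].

T = [-87/13 46/13 -6/13; -6/13 9/13 87/13; 0 0 1]

T1 = [1 0 0; -1 1 0; 0 0 1]
T2·T1 = [1 0 0; -2 1 0; 0 0 1]
T3·…·T1 = [-3 2 0; -2 1 0; 0 0 1]
T4·…·T1 = [-3 2 6; -2 1 -1; 0 0 1]
T5·…·T1 = [-3 2 6; 6 -3 3; 0 0 1]
T6·…·T1 = [-87/13 46/13 -6/13; -6/13 9/13 87/13; 0 0 1]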